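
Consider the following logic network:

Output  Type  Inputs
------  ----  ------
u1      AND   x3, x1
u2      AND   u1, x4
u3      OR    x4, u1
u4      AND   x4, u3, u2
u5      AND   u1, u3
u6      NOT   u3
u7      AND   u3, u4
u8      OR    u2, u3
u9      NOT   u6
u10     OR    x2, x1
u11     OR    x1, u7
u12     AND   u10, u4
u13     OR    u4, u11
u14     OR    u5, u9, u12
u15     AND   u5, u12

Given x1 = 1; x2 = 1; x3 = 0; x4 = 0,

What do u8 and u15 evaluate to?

u8 = 0, u15 = 0

u1 = x3 AND x1 = 0 AND 1 = 0
u2 = u1 AND x4 = 0 AND 0 = 0
u3 = x4 OR u1 = 0 OR 0 = 0
u4 = x4 AND u3 AND u2 = 0 AND 0 AND 0 = 0
u5 = u1 AND u3 = 0 AND 0 = 0
u8 = u2 OR u3 = 0 OR 0 = 0
u10 = x2 OR x1 = 1 OR 1 = 1
u12 = u10 AND u4 = 1 AND 0 = 0
u15 = u5 AND u12 = 0 AND 0 = 0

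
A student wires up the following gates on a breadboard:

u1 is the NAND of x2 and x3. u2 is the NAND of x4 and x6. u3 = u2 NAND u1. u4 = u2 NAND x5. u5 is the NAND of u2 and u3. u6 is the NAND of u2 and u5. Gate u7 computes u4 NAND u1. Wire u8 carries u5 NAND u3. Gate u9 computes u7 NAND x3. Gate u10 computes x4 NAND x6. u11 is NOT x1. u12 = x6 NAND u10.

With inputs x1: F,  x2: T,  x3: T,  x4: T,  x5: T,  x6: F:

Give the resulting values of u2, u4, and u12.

u2 = T, u4 = F, u12 = T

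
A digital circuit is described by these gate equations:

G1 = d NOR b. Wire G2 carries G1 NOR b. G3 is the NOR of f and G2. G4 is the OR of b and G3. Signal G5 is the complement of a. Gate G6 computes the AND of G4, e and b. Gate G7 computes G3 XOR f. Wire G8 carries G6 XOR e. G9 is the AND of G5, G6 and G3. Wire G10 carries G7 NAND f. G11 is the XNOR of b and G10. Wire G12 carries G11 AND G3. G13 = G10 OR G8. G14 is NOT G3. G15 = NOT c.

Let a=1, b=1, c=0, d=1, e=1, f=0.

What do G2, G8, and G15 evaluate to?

G2 = 0, G8 = 0, G15 = 1

G1 = d NOR b = 1 NOR 1 = 0
G2 = G1 NOR b = 0 NOR 1 = 0
G3 = f NOR G2 = 0 NOR 0 = 1
G4 = b OR G3 = 1 OR 1 = 1
G6 = G4 AND e AND b = 1 AND 1 AND 1 = 1
G8 = G6 XOR e = 1 XOR 1 = 0
G15 = NOT c = NOT 0 = 1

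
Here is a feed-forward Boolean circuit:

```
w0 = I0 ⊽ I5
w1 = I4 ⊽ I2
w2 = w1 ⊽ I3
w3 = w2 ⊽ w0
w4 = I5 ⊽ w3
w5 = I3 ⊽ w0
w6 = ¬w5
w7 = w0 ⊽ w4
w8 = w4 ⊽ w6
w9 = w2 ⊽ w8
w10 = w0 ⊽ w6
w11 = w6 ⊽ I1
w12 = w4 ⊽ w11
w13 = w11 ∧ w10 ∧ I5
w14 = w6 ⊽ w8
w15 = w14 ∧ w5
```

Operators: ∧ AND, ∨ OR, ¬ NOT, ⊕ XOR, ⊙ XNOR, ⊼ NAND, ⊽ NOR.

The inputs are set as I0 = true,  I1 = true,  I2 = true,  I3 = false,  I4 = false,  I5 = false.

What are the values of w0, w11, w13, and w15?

w0 = false, w11 = false, w13 = false, w15 = true

w0 = I0 NOR I5 = true NOR false = false
w1 = I4 NOR I2 = false NOR true = false
w2 = w1 NOR I3 = false NOR false = true
w3 = w2 NOR w0 = true NOR false = false
w4 = I5 NOR w3 = false NOR false = true
w5 = I3 NOR w0 = false NOR false = true
w6 = NOT w5 = NOT true = false
w8 = w4 NOR w6 = true NOR false = false
w10 = w0 NOR w6 = false NOR false = true
w11 = w6 NOR I1 = false NOR true = false
w13 = w11 AND w10 AND I5 = false AND true AND false = false
w14 = w6 NOR w8 = false NOR false = true
w15 = w14 AND w5 = true AND true = true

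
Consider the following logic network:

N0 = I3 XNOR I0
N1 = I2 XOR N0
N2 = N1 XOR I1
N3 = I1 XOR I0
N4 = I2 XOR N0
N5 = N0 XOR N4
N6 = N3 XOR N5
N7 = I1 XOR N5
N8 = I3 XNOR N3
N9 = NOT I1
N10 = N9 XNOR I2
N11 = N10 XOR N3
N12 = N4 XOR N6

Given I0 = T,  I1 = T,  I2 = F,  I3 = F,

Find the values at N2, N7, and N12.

N2 = T; N7 = T; N12 = F

N0 = I3 XNOR I0 = F XNOR T = F
N1 = I2 XOR N0 = F XOR F = F
N2 = N1 XOR I1 = F XOR T = T
N3 = I1 XOR I0 = T XOR T = F
N4 = I2 XOR N0 = F XOR F = F
N5 = N0 XOR N4 = F XOR F = F
N6 = N3 XOR N5 = F XOR F = F
N7 = I1 XOR N5 = T XOR F = T
N12 = N4 XOR N6 = F XOR F = F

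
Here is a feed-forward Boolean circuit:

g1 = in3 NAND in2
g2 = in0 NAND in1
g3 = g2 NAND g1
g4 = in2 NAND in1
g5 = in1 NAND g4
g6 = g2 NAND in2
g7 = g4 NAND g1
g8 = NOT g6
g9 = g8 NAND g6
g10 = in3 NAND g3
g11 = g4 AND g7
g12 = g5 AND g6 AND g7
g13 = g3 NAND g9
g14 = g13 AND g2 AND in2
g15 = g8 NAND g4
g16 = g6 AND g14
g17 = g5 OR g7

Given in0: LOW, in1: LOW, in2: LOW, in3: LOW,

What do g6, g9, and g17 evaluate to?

g6 = HIGH; g9 = HIGH; g17 = HIGH

g1 = in3 NAND in2 = LOW NAND LOW = HIGH
g2 = in0 NAND in1 = LOW NAND LOW = HIGH
g4 = in2 NAND in1 = LOW NAND LOW = HIGH
g5 = in1 NAND g4 = LOW NAND HIGH = HIGH
g6 = g2 NAND in2 = HIGH NAND LOW = HIGH
g7 = g4 NAND g1 = HIGH NAND HIGH = LOW
g8 = NOT g6 = NOT HIGH = LOW
g9 = g8 NAND g6 = LOW NAND HIGH = HIGH
g17 = g5 OR g7 = HIGH OR LOW = HIGH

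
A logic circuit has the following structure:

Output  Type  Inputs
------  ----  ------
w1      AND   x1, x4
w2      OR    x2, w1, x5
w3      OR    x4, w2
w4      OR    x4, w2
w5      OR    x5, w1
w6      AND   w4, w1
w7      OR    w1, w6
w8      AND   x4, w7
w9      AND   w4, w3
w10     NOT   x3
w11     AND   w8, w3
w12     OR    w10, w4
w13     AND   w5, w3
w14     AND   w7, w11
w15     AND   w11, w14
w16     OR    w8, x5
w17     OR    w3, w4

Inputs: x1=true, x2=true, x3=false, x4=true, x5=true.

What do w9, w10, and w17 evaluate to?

w9 = true, w10 = true, w17 = true

w1 = x1 AND x4 = true AND true = true
w2 = x2 OR w1 OR x5 = true OR true OR true = true
w3 = x4 OR w2 = true OR true = true
w4 = x4 OR w2 = true OR true = true
w9 = w4 AND w3 = true AND true = true
w10 = NOT x3 = NOT false = true
w17 = w3 OR w4 = true OR true = true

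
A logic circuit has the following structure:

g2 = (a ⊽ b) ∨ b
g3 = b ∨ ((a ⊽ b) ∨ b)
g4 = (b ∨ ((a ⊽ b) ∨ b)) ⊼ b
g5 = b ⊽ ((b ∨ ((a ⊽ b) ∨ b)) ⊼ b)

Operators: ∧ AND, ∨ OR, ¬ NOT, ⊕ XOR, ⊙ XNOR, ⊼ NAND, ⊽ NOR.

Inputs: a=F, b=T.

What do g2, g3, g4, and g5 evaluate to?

g2 = (F ⊽ T) ∨ T = T
g3 = T ∨ ((F ⊽ T) ∨ T) = T
g4 = (T ∨ ((F ⊽ T) ∨ T)) ⊼ T = F
g5 = T ⊽ ((T ∨ ((F ⊽ T) ∨ T)) ⊼ T) = F

g2 = T  g3 = T  g4 = F  g5 = F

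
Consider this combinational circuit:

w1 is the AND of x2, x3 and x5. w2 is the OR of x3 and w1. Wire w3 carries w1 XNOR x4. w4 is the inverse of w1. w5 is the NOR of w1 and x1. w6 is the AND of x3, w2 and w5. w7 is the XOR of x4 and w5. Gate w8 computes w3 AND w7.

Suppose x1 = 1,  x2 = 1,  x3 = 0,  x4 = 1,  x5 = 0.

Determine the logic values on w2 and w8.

w2 = 0; w8 = 0

w1 = x2 AND x3 AND x5 = 1 AND 0 AND 0 = 0
w2 = x3 OR w1 = 0 OR 0 = 0
w3 = w1 XNOR x4 = 0 XNOR 1 = 0
w5 = w1 NOR x1 = 0 NOR 1 = 0
w7 = x4 XOR w5 = 1 XOR 0 = 1
w8 = w3 AND w7 = 0 AND 1 = 0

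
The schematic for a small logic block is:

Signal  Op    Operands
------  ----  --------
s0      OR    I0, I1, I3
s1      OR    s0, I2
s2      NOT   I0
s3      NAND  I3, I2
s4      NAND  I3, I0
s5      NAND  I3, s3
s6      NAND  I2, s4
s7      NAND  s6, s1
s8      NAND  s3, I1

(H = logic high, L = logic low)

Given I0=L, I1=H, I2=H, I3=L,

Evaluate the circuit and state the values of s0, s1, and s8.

s0 = I0 OR I1 OR I3 = L OR H OR L = H
s1 = s0 OR I2 = H OR H = H
s3 = I3 NAND I2 = L NAND H = H
s8 = s3 NAND I1 = H NAND H = L

s0 = H; s1 = H; s8 = L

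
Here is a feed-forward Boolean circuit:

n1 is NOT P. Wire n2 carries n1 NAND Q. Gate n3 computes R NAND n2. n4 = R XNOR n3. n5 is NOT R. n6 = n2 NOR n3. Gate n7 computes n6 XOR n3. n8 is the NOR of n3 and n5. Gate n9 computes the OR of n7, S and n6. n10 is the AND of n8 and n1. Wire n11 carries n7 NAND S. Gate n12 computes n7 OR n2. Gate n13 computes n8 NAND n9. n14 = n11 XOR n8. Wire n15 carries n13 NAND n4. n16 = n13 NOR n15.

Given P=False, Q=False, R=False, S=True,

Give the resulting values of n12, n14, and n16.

n1 = NOT P = NOT False = True
n2 = n1 NAND Q = True NAND False = True
n3 = R NAND n2 = False NAND True = True
n4 = R XNOR n3 = False XNOR True = False
n5 = NOT R = NOT False = True
n6 = n2 NOR n3 = True NOR True = False
n7 = n6 XOR n3 = False XOR True = True
n8 = n3 NOR n5 = True NOR True = False
n9 = n7 OR S OR n6 = True OR True OR False = True
n11 = n7 NAND S = True NAND True = False
n12 = n7 OR n2 = True OR True = True
n13 = n8 NAND n9 = False NAND True = True
n14 = n11 XOR n8 = False XOR False = False
n15 = n13 NAND n4 = True NAND False = True
n16 = n13 NOR n15 = True NOR True = False

n12 = True, n14 = False, n16 = False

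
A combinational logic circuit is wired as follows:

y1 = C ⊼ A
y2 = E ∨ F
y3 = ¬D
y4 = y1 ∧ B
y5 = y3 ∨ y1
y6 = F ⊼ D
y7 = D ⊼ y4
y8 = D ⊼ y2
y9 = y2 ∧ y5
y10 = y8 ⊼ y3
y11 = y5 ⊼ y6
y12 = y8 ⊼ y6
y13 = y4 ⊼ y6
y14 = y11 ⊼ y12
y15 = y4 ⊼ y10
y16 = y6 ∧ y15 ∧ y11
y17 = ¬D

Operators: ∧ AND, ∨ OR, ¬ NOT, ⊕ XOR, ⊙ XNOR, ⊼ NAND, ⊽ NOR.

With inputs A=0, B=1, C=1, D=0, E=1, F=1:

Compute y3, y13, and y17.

y3 = 1  y13 = 0  y17 = 1

y1 = C NAND A = 1 NAND 0 = 1
y3 = NOT D = NOT 0 = 1
y4 = y1 AND B = 1 AND 1 = 1
y6 = F NAND D = 1 NAND 0 = 1
y13 = y4 NAND y6 = 1 NAND 1 = 0
y17 = NOT D = NOT 0 = 1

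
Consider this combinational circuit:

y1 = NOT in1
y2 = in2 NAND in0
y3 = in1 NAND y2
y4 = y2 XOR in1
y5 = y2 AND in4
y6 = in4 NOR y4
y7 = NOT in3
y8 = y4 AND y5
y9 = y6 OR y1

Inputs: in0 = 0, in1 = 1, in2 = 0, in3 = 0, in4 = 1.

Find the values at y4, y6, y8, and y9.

y4 = 0; y6 = 0; y8 = 0; y9 = 0

y1 = NOT in1 = NOT 1 = 0
y2 = in2 NAND in0 = 0 NAND 0 = 1
y4 = y2 XOR in1 = 1 XOR 1 = 0
y5 = y2 AND in4 = 1 AND 1 = 1
y6 = in4 NOR y4 = 1 NOR 0 = 0
y8 = y4 AND y5 = 0 AND 1 = 0
y9 = y6 OR y1 = 0 OR 0 = 0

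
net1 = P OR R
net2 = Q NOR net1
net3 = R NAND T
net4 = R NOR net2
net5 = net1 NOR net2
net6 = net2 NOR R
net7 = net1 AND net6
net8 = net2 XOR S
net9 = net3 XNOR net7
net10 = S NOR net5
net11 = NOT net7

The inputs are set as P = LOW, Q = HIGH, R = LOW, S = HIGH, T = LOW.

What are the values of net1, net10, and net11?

net1 = LOW  net10 = LOW  net11 = HIGH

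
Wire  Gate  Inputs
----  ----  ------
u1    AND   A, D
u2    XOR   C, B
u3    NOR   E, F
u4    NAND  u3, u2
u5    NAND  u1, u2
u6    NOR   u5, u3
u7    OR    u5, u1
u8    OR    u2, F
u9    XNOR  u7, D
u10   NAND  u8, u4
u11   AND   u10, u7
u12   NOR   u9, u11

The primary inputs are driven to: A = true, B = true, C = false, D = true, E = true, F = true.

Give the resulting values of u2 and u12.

u2 = true; u12 = false

u1 = A AND D = true AND true = true
u2 = C XOR B = false XOR true = true
u3 = E NOR F = true NOR true = false
u4 = u3 NAND u2 = false NAND true = true
u5 = u1 NAND u2 = true NAND true = false
u7 = u5 OR u1 = false OR true = true
u8 = u2 OR F = true OR true = true
u9 = u7 XNOR D = true XNOR true = true
u10 = u8 NAND u4 = true NAND true = false
u11 = u10 AND u7 = false AND true = false
u12 = u9 NOR u11 = true NOR false = false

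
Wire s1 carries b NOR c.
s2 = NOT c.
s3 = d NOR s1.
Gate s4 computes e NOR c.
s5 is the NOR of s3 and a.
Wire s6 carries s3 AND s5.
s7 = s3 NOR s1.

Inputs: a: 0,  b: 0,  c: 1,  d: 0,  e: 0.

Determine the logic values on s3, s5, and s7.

s3 = 1, s5 = 0, s7 = 0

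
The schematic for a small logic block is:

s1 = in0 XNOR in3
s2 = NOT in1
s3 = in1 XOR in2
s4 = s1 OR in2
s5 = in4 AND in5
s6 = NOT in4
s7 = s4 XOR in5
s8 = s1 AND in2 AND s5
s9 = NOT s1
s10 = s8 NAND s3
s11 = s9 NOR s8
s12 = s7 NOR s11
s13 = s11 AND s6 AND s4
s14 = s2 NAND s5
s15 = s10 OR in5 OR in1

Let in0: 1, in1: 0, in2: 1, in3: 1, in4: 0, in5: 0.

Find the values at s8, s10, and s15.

s8 = 0, s10 = 1, s15 = 1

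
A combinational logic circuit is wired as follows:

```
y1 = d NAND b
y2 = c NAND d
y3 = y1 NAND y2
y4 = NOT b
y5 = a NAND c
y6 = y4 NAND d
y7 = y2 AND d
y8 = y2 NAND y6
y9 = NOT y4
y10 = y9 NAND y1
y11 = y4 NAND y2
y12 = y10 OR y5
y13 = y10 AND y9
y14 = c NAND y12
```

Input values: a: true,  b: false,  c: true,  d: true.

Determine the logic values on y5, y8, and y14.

y5 = false, y8 = true, y14 = false

y1 = d NAND b = true NAND false = true
y2 = c NAND d = true NAND true = false
y4 = NOT b = NOT false = true
y5 = a NAND c = true NAND true = false
y6 = y4 NAND d = true NAND true = false
y8 = y2 NAND y6 = false NAND false = true
y9 = NOT y4 = NOT true = false
y10 = y9 NAND y1 = false NAND true = true
y12 = y10 OR y5 = true OR false = true
y14 = c NAND y12 = true NAND true = false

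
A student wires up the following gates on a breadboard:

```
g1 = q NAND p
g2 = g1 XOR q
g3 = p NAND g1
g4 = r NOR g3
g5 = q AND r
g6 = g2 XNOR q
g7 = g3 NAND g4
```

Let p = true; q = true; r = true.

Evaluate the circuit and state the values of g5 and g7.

g5 = true  g7 = true

g1 = q NAND p = true NAND true = false
g3 = p NAND g1 = true NAND false = true
g4 = r NOR g3 = true NOR true = false
g5 = q AND r = true AND true = true
g7 = g3 NAND g4 = true NAND false = true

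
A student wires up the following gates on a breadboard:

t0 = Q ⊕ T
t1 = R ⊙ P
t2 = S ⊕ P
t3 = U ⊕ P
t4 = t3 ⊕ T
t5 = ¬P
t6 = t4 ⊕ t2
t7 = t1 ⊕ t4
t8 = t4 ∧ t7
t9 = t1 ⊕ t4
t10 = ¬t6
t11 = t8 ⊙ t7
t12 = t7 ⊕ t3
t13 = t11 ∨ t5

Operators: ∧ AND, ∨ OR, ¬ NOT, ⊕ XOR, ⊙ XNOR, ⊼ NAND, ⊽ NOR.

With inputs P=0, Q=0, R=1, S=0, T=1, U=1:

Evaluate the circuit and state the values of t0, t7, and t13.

t0 = 1; t7 = 0; t13 = 1

t0 = Q XOR T = 0 XOR 1 = 1
t1 = R XNOR P = 1 XNOR 0 = 0
t3 = U XOR P = 1 XOR 0 = 1
t4 = t3 XOR T = 1 XOR 1 = 0
t5 = NOT P = NOT 0 = 1
t7 = t1 XOR t4 = 0 XOR 0 = 0
t8 = t4 AND t7 = 0 AND 0 = 0
t11 = t8 XNOR t7 = 0 XNOR 0 = 1
t13 = t11 OR t5 = 1 OR 1 = 1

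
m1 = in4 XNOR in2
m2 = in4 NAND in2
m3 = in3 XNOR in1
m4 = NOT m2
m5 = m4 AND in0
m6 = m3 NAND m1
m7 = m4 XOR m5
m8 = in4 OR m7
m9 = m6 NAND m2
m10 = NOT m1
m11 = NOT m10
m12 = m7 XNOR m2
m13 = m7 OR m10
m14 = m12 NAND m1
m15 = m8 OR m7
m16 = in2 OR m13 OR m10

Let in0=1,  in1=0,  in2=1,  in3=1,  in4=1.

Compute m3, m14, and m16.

m1 = in4 XNOR in2 = 1 XNOR 1 = 1
m2 = in4 NAND in2 = 1 NAND 1 = 0
m3 = in3 XNOR in1 = 1 XNOR 0 = 0
m4 = NOT m2 = NOT 0 = 1
m5 = m4 AND in0 = 1 AND 1 = 1
m7 = m4 XOR m5 = 1 XOR 1 = 0
m10 = NOT m1 = NOT 1 = 0
m12 = m7 XNOR m2 = 0 XNOR 0 = 1
m13 = m7 OR m10 = 0 OR 0 = 0
m14 = m12 NAND m1 = 1 NAND 1 = 0
m16 = in2 OR m13 OR m10 = 1 OR 0 OR 0 = 1

m3 = 0, m14 = 0, m16 = 1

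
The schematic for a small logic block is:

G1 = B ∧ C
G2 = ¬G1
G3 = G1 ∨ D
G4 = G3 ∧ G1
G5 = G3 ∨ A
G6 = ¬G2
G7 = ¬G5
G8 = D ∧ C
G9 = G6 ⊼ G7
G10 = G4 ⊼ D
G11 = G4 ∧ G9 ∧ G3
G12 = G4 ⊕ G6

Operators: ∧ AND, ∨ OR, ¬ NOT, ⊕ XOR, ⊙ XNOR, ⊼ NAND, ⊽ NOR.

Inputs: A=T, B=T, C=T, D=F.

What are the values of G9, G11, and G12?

G1 = B AND C = T AND T = T
G2 = NOT G1 = NOT T = F
G3 = G1 OR D = T OR F = T
G4 = G3 AND G1 = T AND T = T
G5 = G3 OR A = T OR T = T
G6 = NOT G2 = NOT F = T
G7 = NOT G5 = NOT T = F
G9 = G6 NAND G7 = T NAND F = T
G11 = G4 AND G9 AND G3 = T AND T AND T = T
G12 = G4 XOR G6 = T XOR T = F

G9 = T, G11 = T, G12 = F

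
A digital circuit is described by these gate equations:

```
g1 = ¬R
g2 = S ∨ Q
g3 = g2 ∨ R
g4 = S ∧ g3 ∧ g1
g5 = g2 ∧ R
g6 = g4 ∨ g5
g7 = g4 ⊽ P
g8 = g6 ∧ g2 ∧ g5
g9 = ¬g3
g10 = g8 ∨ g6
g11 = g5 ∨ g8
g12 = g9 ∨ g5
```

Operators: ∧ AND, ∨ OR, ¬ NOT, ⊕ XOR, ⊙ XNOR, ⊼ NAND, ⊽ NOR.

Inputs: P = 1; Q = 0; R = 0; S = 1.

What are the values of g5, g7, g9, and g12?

g5 = 0; g7 = 0; g9 = 0; g12 = 0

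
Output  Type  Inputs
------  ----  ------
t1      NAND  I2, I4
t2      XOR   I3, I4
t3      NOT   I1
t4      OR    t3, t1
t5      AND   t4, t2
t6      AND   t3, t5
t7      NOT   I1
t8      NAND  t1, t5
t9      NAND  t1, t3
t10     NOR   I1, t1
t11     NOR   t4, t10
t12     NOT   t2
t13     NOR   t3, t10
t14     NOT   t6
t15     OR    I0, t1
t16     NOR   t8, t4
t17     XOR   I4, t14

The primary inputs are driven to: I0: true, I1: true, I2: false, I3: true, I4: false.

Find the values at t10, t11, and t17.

t10 = false, t11 = false, t17 = true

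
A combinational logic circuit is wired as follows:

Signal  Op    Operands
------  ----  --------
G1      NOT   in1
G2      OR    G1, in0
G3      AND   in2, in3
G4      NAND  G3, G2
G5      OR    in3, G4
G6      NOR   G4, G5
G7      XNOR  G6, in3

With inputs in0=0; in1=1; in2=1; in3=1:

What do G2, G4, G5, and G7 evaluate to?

G2 = 0, G4 = 1, G5 = 1, G7 = 0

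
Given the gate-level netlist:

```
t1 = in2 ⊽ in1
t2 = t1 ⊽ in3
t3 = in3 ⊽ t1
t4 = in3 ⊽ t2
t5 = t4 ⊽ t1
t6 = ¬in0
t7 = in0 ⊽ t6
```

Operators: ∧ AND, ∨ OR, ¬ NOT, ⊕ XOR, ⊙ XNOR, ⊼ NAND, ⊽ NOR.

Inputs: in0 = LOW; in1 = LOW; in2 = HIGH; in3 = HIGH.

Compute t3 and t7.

t1 = in2 NOR in1 = HIGH NOR LOW = LOW
t3 = in3 NOR t1 = HIGH NOR LOW = LOW
t6 = NOT in0 = NOT LOW = HIGH
t7 = in0 NOR t6 = LOW NOR HIGH = LOW

t3 = LOW, t7 = LOW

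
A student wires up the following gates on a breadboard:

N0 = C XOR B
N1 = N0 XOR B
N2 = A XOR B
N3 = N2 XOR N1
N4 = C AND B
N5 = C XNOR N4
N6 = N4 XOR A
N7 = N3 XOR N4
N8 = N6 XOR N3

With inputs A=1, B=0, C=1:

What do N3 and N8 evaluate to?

N3 = 0  N8 = 1

N0 = C XOR B = 1 XOR 0 = 1
N1 = N0 XOR B = 1 XOR 0 = 1
N2 = A XOR B = 1 XOR 0 = 1
N3 = N2 XOR N1 = 1 XOR 1 = 0
N4 = C AND B = 1 AND 0 = 0
N6 = N4 XOR A = 0 XOR 1 = 1
N8 = N6 XOR N3 = 1 XOR 0 = 1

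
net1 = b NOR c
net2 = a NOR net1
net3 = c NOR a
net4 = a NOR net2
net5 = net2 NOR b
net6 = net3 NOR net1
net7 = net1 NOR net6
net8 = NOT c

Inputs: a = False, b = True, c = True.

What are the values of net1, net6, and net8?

net1 = False, net6 = True, net8 = False

net1 = b NOR c = True NOR True = False
net3 = c NOR a = True NOR False = False
net6 = net3 NOR net1 = False NOR False = True
net8 = NOT c = NOT True = False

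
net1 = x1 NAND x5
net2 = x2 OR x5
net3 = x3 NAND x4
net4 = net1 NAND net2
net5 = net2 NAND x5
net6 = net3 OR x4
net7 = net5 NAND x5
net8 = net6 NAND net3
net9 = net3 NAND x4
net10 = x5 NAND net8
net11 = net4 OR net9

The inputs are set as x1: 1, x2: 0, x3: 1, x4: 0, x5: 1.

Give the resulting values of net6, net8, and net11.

net1 = x1 NAND x5 = 1 NAND 1 = 0
net2 = x2 OR x5 = 0 OR 1 = 1
net3 = x3 NAND x4 = 1 NAND 0 = 1
net4 = net1 NAND net2 = 0 NAND 1 = 1
net6 = net3 OR x4 = 1 OR 0 = 1
net8 = net6 NAND net3 = 1 NAND 1 = 0
net9 = net3 NAND x4 = 1 NAND 0 = 1
net11 = net4 OR net9 = 1 OR 1 = 1

net6 = 1, net8 = 0, net11 = 1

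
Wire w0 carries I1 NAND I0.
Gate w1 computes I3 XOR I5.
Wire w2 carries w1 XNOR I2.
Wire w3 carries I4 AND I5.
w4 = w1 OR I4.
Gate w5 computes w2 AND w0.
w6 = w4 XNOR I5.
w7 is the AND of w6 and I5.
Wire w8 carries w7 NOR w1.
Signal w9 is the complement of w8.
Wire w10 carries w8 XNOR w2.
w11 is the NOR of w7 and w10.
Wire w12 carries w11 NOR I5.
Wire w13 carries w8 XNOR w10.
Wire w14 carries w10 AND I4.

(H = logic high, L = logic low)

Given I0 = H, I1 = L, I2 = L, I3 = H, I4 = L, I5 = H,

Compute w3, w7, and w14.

w3 = L  w7 = L  w14 = L

w1 = I3 XOR I5 = H XOR H = L
w2 = w1 XNOR I2 = L XNOR L = H
w3 = I4 AND I5 = L AND H = L
w4 = w1 OR I4 = L OR L = L
w6 = w4 XNOR I5 = L XNOR H = L
w7 = w6 AND I5 = L AND H = L
w8 = w7 NOR w1 = L NOR L = H
w10 = w8 XNOR w2 = H XNOR H = H
w14 = w10 AND I4 = H AND L = L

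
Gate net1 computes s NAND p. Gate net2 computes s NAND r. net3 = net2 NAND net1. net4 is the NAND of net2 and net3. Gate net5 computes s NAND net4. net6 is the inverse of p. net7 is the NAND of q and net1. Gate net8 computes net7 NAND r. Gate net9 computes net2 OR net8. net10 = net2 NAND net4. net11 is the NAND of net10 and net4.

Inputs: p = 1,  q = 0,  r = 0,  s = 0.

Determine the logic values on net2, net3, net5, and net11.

net1 = s NAND p = 0 NAND 1 = 1
net2 = s NAND r = 0 NAND 0 = 1
net3 = net2 NAND net1 = 1 NAND 1 = 0
net4 = net2 NAND net3 = 1 NAND 0 = 1
net5 = s NAND net4 = 0 NAND 1 = 1
net10 = net2 NAND net4 = 1 NAND 1 = 0
net11 = net10 NAND net4 = 0 NAND 1 = 1

net2 = 1  net3 = 0  net5 = 1  net11 = 1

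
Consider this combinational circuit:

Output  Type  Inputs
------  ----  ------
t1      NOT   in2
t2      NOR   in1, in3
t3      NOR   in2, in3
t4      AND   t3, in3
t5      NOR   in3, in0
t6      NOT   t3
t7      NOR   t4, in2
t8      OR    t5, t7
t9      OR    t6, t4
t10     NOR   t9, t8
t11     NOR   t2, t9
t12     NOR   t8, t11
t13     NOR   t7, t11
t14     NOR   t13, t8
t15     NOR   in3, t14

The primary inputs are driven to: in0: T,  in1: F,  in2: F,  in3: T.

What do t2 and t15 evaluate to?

t2 = F; t15 = F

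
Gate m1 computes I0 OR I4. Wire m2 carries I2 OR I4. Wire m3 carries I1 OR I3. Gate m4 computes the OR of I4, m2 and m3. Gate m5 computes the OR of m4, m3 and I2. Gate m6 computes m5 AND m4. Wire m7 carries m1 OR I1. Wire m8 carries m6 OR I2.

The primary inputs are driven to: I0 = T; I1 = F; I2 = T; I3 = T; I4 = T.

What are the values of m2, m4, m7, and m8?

m2 = T; m4 = T; m7 = T; m8 = T

m1 = I0 OR I4 = T OR T = T
m2 = I2 OR I4 = T OR T = T
m3 = I1 OR I3 = F OR T = T
m4 = I4 OR m2 OR m3 = T OR T OR T = T
m5 = m4 OR m3 OR I2 = T OR T OR T = T
m6 = m5 AND m4 = T AND T = T
m7 = m1 OR I1 = T OR F = T
m8 = m6 OR I2 = T OR T = T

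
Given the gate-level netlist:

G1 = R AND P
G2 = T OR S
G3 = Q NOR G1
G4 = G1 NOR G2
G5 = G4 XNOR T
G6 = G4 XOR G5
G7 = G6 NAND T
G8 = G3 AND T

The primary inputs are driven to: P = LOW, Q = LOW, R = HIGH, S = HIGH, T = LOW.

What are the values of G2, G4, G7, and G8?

G2 = HIGH, G4 = LOW, G7 = HIGH, G8 = LOW

G1 = R AND P = HIGH AND LOW = LOW
G2 = T OR S = LOW OR HIGH = HIGH
G3 = Q NOR G1 = LOW NOR LOW = HIGH
G4 = G1 NOR G2 = LOW NOR HIGH = LOW
G5 = G4 XNOR T = LOW XNOR LOW = HIGH
G6 = G4 XOR G5 = LOW XOR HIGH = HIGH
G7 = G6 NAND T = HIGH NAND LOW = HIGH
G8 = G3 AND T = HIGH AND LOW = LOW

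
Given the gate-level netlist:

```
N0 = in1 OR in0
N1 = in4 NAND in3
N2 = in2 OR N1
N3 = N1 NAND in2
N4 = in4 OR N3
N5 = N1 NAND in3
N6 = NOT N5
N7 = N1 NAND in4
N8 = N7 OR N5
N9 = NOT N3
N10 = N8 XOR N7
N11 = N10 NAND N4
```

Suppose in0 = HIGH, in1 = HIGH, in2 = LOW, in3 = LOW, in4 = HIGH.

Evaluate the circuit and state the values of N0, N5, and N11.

N0 = in1 OR in0 = HIGH OR HIGH = HIGH
N1 = in4 NAND in3 = HIGH NAND LOW = HIGH
N3 = N1 NAND in2 = HIGH NAND LOW = HIGH
N4 = in4 OR N3 = HIGH OR HIGH = HIGH
N5 = N1 NAND in3 = HIGH NAND LOW = HIGH
N7 = N1 NAND in4 = HIGH NAND HIGH = LOW
N8 = N7 OR N5 = LOW OR HIGH = HIGH
N10 = N8 XOR N7 = HIGH XOR LOW = HIGH
N11 = N10 NAND N4 = HIGH NAND HIGH = LOW

N0 = HIGH, N5 = HIGH, N11 = LOW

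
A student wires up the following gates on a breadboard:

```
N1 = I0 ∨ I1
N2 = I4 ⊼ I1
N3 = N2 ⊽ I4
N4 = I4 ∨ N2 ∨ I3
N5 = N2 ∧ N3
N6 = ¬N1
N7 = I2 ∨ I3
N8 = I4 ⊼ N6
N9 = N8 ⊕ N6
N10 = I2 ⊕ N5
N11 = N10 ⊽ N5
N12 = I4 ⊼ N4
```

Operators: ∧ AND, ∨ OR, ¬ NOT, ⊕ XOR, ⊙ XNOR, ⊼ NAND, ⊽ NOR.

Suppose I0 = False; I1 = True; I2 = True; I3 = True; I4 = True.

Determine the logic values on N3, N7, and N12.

N2 = I4 NAND I1 = True NAND True = False
N3 = N2 NOR I4 = False NOR True = False
N4 = I4 OR N2 OR I3 = True OR False OR True = True
N7 = I2 OR I3 = True OR True = True
N12 = I4 NAND N4 = True NAND True = False

N3 = False, N7 = True, N12 = False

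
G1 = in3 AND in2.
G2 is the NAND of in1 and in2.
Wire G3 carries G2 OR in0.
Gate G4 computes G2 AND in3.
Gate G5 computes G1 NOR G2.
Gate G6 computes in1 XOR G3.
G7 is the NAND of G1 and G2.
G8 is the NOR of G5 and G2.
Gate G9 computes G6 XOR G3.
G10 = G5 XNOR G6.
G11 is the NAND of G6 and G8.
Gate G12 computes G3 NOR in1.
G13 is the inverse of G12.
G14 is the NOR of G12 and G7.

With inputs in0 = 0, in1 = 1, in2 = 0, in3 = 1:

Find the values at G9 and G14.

G9 = 1, G14 = 0

G1 = in3 AND in2 = 1 AND 0 = 0
G2 = in1 NAND in2 = 1 NAND 0 = 1
G3 = G2 OR in0 = 1 OR 0 = 1
G6 = in1 XOR G3 = 1 XOR 1 = 0
G7 = G1 NAND G2 = 0 NAND 1 = 1
G9 = G6 XOR G3 = 0 XOR 1 = 1
G12 = G3 NOR in1 = 1 NOR 1 = 0
G14 = G12 NOR G7 = 0 NOR 1 = 0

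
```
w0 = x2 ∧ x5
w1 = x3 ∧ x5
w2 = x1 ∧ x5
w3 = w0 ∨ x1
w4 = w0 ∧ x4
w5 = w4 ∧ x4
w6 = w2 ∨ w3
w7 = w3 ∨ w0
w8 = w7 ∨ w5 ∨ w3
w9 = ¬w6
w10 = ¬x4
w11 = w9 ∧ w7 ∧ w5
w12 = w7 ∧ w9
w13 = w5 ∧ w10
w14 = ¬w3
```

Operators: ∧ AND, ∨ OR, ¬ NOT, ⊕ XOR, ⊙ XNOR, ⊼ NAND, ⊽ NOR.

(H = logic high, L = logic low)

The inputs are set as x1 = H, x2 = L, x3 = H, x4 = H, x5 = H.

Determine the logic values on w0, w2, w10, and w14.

w0 = L, w2 = H, w10 = L, w14 = L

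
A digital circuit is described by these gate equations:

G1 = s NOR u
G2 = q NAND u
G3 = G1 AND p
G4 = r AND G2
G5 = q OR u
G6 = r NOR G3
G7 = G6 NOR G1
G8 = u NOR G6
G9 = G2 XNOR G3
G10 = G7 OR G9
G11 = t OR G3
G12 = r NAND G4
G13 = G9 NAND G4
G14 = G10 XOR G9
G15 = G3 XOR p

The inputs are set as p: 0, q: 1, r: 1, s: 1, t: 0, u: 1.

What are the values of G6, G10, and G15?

G6 = 0, G10 = 1, G15 = 0

G1 = s NOR u = 1 NOR 1 = 0
G2 = q NAND u = 1 NAND 1 = 0
G3 = G1 AND p = 0 AND 0 = 0
G6 = r NOR G3 = 1 NOR 0 = 0
G7 = G6 NOR G1 = 0 NOR 0 = 1
G9 = G2 XNOR G3 = 0 XNOR 0 = 1
G10 = G7 OR G9 = 1 OR 1 = 1
G15 = G3 XOR p = 0 XOR 0 = 0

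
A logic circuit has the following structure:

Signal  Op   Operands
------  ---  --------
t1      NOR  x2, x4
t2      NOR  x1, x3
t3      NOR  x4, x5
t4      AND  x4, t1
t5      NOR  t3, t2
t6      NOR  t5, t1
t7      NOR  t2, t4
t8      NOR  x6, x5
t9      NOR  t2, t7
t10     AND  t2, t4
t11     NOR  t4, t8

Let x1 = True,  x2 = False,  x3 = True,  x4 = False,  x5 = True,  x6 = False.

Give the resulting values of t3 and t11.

t3 = False, t11 = True

t1 = x2 NOR x4 = False NOR False = True
t3 = x4 NOR x5 = False NOR True = False
t4 = x4 AND t1 = False AND True = False
t8 = x6 NOR x5 = False NOR True = False
t11 = t4 NOR t8 = False NOR False = True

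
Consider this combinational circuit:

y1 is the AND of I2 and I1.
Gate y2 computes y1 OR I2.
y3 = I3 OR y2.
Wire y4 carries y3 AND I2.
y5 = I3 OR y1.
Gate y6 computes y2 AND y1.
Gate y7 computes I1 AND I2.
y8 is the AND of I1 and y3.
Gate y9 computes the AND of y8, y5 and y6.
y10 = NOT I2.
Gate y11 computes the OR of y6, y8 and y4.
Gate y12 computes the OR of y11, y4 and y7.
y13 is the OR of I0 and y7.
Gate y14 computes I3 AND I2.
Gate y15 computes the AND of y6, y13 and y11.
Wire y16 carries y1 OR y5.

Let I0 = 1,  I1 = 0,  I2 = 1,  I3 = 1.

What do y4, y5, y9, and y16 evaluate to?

y4 = 1, y5 = 1, y9 = 0, y16 = 1

y1 = I2 AND I1 = 1 AND 0 = 0
y2 = y1 OR I2 = 0 OR 1 = 1
y3 = I3 OR y2 = 1 OR 1 = 1
y4 = y3 AND I2 = 1 AND 1 = 1
y5 = I3 OR y1 = 1 OR 0 = 1
y6 = y2 AND y1 = 1 AND 0 = 0
y8 = I1 AND y3 = 0 AND 1 = 0
y9 = y8 AND y5 AND y6 = 0 AND 1 AND 0 = 0
y16 = y1 OR y5 = 0 OR 1 = 1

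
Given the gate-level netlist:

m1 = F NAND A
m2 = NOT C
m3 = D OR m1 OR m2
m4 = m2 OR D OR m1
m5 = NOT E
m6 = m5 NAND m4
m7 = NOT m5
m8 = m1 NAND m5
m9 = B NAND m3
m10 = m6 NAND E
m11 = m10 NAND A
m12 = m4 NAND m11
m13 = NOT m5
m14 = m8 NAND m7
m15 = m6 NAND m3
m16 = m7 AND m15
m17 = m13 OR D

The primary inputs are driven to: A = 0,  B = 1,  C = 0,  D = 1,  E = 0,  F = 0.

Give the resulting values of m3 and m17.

m1 = F NAND A = 0 NAND 0 = 1
m2 = NOT C = NOT 0 = 1
m3 = D OR m1 OR m2 = 1 OR 1 OR 1 = 1
m5 = NOT E = NOT 0 = 1
m13 = NOT m5 = NOT 1 = 0
m17 = m13 OR D = 0 OR 1 = 1

m3 = 1; m17 = 1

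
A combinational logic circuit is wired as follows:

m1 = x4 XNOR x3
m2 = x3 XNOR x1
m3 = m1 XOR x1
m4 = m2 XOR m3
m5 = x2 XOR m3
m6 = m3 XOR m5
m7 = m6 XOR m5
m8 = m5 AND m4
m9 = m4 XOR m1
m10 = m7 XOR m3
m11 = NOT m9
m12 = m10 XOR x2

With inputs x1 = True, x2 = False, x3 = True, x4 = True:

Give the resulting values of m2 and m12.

m2 = True; m12 = False

m1 = x4 XNOR x3 = True XNOR True = True
m2 = x3 XNOR x1 = True XNOR True = True
m3 = m1 XOR x1 = True XOR True = False
m5 = x2 XOR m3 = False XOR False = False
m6 = m3 XOR m5 = False XOR False = False
m7 = m6 XOR m5 = False XOR False = False
m10 = m7 XOR m3 = False XOR False = False
m12 = m10 XOR x2 = False XOR False = False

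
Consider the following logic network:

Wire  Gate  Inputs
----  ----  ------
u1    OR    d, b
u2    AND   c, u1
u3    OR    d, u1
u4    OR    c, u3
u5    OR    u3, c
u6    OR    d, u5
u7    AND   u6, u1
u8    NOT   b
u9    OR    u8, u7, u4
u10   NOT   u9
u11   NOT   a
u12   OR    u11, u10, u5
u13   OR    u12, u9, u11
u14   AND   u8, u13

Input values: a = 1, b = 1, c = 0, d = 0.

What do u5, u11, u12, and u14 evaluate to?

u1 = d OR b = 0 OR 1 = 1
u3 = d OR u1 = 0 OR 1 = 1
u4 = c OR u3 = 0 OR 1 = 1
u5 = u3 OR c = 1 OR 0 = 1
u6 = d OR u5 = 0 OR 1 = 1
u7 = u6 AND u1 = 1 AND 1 = 1
u8 = NOT b = NOT 1 = 0
u9 = u8 OR u7 OR u4 = 0 OR 1 OR 1 = 1
u10 = NOT u9 = NOT 1 = 0
u11 = NOT a = NOT 1 = 0
u12 = u11 OR u10 OR u5 = 0 OR 0 OR 1 = 1
u13 = u12 OR u9 OR u11 = 1 OR 1 OR 0 = 1
u14 = u8 AND u13 = 0 AND 1 = 0

u5 = 1, u11 = 0, u12 = 1, u14 = 0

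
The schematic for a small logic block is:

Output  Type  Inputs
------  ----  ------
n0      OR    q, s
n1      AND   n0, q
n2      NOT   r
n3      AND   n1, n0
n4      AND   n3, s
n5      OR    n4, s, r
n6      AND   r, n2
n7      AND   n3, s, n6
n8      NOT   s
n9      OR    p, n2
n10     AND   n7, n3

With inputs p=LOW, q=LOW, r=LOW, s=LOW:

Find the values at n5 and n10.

n5 = LOW; n10 = LOW

n0 = q OR s = LOW OR LOW = LOW
n1 = n0 AND q = LOW AND LOW = LOW
n2 = NOT r = NOT LOW = HIGH
n3 = n1 AND n0 = LOW AND LOW = LOW
n4 = n3 AND s = LOW AND LOW = LOW
n5 = n4 OR s OR r = LOW OR LOW OR LOW = LOW
n6 = r AND n2 = LOW AND HIGH = LOW
n7 = n3 AND s AND n6 = LOW AND LOW AND LOW = LOW
n10 = n7 AND n3 = LOW AND LOW = LOW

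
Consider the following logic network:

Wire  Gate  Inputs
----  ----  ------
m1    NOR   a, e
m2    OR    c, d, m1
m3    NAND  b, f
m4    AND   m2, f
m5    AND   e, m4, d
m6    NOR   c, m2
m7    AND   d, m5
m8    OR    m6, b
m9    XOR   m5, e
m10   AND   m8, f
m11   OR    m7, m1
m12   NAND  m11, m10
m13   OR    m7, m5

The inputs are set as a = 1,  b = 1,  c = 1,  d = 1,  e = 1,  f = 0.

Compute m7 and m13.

m1 = a NOR e = 1 NOR 1 = 0
m2 = c OR d OR m1 = 1 OR 1 OR 0 = 1
m4 = m2 AND f = 1 AND 0 = 0
m5 = e AND m4 AND d = 1 AND 0 AND 1 = 0
m7 = d AND m5 = 1 AND 0 = 0
m13 = m7 OR m5 = 0 OR 0 = 0

m7 = 0, m13 = 0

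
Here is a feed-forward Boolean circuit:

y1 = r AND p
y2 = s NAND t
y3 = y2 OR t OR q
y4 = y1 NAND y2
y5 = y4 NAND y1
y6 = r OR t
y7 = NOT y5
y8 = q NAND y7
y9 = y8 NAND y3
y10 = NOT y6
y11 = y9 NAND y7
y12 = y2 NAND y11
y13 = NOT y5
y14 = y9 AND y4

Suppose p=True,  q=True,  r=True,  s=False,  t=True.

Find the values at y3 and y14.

y3 = True  y14 = False

y1 = r AND p = True AND True = True
y2 = s NAND t = False NAND True = True
y3 = y2 OR t OR q = True OR True OR True = True
y4 = y1 NAND y2 = True NAND True = False
y5 = y4 NAND y1 = False NAND True = True
y7 = NOT y5 = NOT True = False
y8 = q NAND y7 = True NAND False = True
y9 = y8 NAND y3 = True NAND True = False
y14 = y9 AND y4 = False AND False = False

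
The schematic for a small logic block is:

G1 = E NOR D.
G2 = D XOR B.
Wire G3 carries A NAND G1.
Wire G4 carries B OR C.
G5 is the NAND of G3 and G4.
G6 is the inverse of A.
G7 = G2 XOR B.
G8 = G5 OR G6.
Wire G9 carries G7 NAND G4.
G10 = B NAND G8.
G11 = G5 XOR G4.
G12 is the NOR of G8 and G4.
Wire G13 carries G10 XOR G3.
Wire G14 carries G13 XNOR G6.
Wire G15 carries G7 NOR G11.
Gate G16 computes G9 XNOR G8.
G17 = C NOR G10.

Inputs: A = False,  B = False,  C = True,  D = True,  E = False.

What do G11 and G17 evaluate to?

G1 = E NOR D = False NOR True = False
G3 = A NAND G1 = False NAND False = True
G4 = B OR C = False OR True = True
G5 = G3 NAND G4 = True NAND True = False
G6 = NOT A = NOT False = True
G8 = G5 OR G6 = False OR True = True
G10 = B NAND G8 = False NAND True = True
G11 = G5 XOR G4 = False XOR True = True
G17 = C NOR G10 = True NOR True = False

G11 = True; G17 = False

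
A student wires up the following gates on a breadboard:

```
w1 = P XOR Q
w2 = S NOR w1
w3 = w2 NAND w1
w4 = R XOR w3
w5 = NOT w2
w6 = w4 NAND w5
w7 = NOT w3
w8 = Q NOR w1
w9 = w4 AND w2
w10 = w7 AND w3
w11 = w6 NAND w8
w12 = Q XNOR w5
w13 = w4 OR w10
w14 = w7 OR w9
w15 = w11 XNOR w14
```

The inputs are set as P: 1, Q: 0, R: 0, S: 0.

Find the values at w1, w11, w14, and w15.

w1 = 1  w11 = 1  w14 = 0  w15 = 0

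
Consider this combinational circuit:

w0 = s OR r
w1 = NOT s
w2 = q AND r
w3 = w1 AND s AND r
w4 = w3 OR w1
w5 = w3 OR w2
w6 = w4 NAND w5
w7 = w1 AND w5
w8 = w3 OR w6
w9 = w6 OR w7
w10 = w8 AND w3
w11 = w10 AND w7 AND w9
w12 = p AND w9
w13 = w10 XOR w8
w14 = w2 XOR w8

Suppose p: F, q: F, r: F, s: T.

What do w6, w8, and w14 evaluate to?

w6 = T; w8 = T; w14 = T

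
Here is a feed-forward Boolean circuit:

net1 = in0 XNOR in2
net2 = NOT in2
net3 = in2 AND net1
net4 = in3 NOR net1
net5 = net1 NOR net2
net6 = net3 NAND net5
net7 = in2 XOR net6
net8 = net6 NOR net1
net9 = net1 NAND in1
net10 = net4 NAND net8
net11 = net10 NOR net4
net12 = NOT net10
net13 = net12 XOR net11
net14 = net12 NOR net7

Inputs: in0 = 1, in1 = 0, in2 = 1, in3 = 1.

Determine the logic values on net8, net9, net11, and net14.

net8 = 0  net9 = 1  net11 = 0  net14 = 1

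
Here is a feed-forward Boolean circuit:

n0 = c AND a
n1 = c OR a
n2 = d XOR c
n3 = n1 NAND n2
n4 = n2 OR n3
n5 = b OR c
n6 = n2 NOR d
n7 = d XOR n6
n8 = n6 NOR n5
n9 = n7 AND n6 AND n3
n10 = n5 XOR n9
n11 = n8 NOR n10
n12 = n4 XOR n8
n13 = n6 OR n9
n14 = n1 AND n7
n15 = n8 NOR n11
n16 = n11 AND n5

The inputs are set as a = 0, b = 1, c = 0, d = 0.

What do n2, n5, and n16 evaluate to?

n1 = c OR a = 0 OR 0 = 0
n2 = d XOR c = 0 XOR 0 = 0
n3 = n1 NAND n2 = 0 NAND 0 = 1
n5 = b OR c = 1 OR 0 = 1
n6 = n2 NOR d = 0 NOR 0 = 1
n7 = d XOR n6 = 0 XOR 1 = 1
n8 = n6 NOR n5 = 1 NOR 1 = 0
n9 = n7 AND n6 AND n3 = 1 AND 1 AND 1 = 1
n10 = n5 XOR n9 = 1 XOR 1 = 0
n11 = n8 NOR n10 = 0 NOR 0 = 1
n16 = n11 AND n5 = 1 AND 1 = 1

n2 = 0, n5 = 1, n16 = 1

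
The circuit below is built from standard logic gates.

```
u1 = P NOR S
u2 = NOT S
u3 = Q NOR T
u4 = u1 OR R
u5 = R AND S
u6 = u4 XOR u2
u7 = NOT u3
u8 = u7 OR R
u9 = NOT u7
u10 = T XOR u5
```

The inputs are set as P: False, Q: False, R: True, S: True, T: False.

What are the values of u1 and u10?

u1 = P NOR S = False NOR True = False
u5 = R AND S = True AND True = True
u10 = T XOR u5 = False XOR True = True

u1 = False, u10 = True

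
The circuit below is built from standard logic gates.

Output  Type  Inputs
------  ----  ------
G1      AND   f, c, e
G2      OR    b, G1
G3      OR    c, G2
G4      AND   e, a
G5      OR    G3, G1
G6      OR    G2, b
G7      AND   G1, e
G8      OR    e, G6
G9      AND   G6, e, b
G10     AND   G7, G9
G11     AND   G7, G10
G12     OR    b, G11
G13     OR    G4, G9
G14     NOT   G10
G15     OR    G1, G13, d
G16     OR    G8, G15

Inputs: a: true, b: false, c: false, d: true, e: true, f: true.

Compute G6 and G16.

G1 = f AND c AND e = true AND false AND true = false
G2 = b OR G1 = false OR false = false
G4 = e AND a = true AND true = true
G6 = G2 OR b = false OR false = false
G8 = e OR G6 = true OR false = true
G9 = G6 AND e AND b = false AND true AND false = false
G13 = G4 OR G9 = true OR false = true
G15 = G1 OR G13 OR d = false OR true OR true = true
G16 = G8 OR G15 = true OR true = true

G6 = false, G16 = true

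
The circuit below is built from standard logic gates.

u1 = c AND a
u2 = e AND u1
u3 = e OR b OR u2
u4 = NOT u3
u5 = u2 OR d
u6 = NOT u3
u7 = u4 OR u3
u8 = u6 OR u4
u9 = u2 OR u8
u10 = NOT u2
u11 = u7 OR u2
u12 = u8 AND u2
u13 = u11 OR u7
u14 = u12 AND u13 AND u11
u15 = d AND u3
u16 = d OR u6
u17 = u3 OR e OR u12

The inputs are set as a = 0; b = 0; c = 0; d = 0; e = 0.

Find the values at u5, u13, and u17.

u1 = c AND a = 0 AND 0 = 0
u2 = e AND u1 = 0 AND 0 = 0
u3 = e OR b OR u2 = 0 OR 0 OR 0 = 0
u4 = NOT u3 = NOT 0 = 1
u5 = u2 OR d = 0 OR 0 = 0
u6 = NOT u3 = NOT 0 = 1
u7 = u4 OR u3 = 1 OR 0 = 1
u8 = u6 OR u4 = 1 OR 1 = 1
u11 = u7 OR u2 = 1 OR 0 = 1
u12 = u8 AND u2 = 1 AND 0 = 0
u13 = u11 OR u7 = 1 OR 1 = 1
u17 = u3 OR e OR u12 = 0 OR 0 OR 0 = 0

u5 = 0, u13 = 1, u17 = 0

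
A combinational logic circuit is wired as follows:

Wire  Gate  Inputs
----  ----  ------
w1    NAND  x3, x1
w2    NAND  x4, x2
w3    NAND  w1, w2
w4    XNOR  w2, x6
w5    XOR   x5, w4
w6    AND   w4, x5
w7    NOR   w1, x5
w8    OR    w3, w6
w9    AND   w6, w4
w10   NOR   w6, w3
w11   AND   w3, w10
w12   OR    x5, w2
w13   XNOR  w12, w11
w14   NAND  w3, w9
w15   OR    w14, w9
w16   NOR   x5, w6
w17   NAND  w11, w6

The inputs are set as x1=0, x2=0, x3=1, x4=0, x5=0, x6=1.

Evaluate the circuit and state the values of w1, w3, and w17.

w1 = 1, w3 = 0, w17 = 1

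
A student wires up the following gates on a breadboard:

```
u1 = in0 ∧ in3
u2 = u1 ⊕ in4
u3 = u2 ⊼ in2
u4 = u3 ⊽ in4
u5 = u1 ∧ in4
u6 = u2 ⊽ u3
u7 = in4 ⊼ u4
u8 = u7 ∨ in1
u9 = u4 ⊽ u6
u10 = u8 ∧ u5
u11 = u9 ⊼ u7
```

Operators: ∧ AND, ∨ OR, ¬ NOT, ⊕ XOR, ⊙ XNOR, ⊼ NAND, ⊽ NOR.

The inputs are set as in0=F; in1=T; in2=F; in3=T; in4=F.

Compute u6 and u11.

u6 = F; u11 = F

u1 = in0 AND in3 = F AND T = F
u2 = u1 XOR in4 = F XOR F = F
u3 = u2 NAND in2 = F NAND F = T
u4 = u3 NOR in4 = T NOR F = F
u6 = u2 NOR u3 = F NOR T = F
u7 = in4 NAND u4 = F NAND F = T
u9 = u4 NOR u6 = F NOR F = T
u11 = u9 NAND u7 = T NAND T = F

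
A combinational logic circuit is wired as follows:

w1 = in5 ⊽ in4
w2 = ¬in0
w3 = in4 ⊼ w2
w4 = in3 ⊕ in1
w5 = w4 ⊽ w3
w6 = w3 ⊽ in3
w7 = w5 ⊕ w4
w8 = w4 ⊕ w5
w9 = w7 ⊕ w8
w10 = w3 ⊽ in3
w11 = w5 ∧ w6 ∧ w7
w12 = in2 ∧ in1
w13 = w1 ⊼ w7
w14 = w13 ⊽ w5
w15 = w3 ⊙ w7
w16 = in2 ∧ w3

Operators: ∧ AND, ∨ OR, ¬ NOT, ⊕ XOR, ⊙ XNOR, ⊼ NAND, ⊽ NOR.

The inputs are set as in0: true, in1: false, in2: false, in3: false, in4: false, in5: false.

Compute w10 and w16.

w10 = false; w16 = false

w2 = NOT in0 = NOT true = false
w3 = in4 NAND w2 = false NAND false = true
w10 = w3 NOR in3 = true NOR false = false
w16 = in2 AND w3 = false AND true = false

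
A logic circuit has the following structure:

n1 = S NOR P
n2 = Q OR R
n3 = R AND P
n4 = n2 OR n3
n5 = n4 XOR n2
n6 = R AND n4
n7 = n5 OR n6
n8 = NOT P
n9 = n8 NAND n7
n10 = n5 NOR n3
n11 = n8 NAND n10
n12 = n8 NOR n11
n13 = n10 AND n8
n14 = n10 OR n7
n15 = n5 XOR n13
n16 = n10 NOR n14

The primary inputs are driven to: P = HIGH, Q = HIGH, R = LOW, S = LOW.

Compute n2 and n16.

n2 = Q OR R = HIGH OR LOW = HIGH
n3 = R AND P = LOW AND HIGH = LOW
n4 = n2 OR n3 = HIGH OR LOW = HIGH
n5 = n4 XOR n2 = HIGH XOR HIGH = LOW
n6 = R AND n4 = LOW AND HIGH = LOW
n7 = n5 OR n6 = LOW OR LOW = LOW
n10 = n5 NOR n3 = LOW NOR LOW = HIGH
n14 = n10 OR n7 = HIGH OR LOW = HIGH
n16 = n10 NOR n14 = HIGH NOR HIGH = LOW

n2 = HIGH, n16 = LOW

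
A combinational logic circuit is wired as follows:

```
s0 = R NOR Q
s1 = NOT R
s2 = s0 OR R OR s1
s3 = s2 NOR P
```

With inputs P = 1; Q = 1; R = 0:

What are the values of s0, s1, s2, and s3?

s0 = R NOR Q = 0 NOR 1 = 0
s1 = NOT R = NOT 0 = 1
s2 = s0 OR R OR s1 = 0 OR 0 OR 1 = 1
s3 = s2 NOR P = 1 NOR 1 = 0

s0 = 0; s1 = 1; s2 = 1; s3 = 0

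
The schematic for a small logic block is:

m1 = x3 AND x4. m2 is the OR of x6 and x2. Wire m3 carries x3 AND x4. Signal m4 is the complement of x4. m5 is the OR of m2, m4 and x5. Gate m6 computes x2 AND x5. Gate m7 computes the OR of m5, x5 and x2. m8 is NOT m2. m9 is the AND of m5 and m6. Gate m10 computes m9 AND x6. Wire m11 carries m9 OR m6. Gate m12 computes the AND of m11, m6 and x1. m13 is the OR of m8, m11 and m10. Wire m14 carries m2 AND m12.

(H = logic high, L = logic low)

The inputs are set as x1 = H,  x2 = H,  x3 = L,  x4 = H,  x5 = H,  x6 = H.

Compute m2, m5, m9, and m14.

m2 = x6 OR x2 = H OR H = H
m4 = NOT x4 = NOT H = L
m5 = m2 OR m4 OR x5 = H OR L OR H = H
m6 = x2 AND x5 = H AND H = H
m9 = m5 AND m6 = H AND H = H
m11 = m9 OR m6 = H OR H = H
m12 = m11 AND m6 AND x1 = H AND H AND H = H
m14 = m2 AND m12 = H AND H = H

m2 = H; m5 = H; m9 = H; m14 = H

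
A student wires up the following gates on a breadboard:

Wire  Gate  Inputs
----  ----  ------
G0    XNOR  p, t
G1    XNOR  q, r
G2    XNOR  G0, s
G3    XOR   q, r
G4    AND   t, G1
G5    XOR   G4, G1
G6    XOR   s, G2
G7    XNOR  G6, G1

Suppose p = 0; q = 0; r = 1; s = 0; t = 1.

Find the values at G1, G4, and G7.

G1 = 0; G4 = 0; G7 = 0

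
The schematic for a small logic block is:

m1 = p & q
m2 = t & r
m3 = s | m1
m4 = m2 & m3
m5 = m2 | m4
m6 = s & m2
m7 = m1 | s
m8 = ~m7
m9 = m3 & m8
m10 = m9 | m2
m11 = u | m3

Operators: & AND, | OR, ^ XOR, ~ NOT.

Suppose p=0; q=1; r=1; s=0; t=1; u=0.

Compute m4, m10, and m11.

m1 = p AND q = 0 AND 1 = 0
m2 = t AND r = 1 AND 1 = 1
m3 = s OR m1 = 0 OR 0 = 0
m4 = m2 AND m3 = 1 AND 0 = 0
m7 = m1 OR s = 0 OR 0 = 0
m8 = NOT m7 = NOT 0 = 1
m9 = m3 AND m8 = 0 AND 1 = 0
m10 = m9 OR m2 = 0 OR 1 = 1
m11 = u OR m3 = 0 OR 0 = 0

m4 = 0, m10 = 1, m11 = 0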